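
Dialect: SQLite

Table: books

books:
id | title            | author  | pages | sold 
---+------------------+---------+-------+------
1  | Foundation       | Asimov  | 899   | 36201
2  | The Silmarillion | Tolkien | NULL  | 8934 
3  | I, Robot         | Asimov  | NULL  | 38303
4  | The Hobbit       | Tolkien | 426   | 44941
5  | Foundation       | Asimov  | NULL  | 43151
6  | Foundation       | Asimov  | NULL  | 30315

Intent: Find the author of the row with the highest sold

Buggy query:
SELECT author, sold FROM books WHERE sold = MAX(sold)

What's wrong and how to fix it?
Bug: WHERE is evaluated per row; an aggregate over the whole table isn't defined there

Fix: Wrap MAX in a scalar subquery so WHERE compares against a single value

Corrected query:
SELECT author, sold FROM books WHERE sold = (SELECT MAX(sold) FROM books)

Result:
author  | sold 
--------+------
Tolkien | 44941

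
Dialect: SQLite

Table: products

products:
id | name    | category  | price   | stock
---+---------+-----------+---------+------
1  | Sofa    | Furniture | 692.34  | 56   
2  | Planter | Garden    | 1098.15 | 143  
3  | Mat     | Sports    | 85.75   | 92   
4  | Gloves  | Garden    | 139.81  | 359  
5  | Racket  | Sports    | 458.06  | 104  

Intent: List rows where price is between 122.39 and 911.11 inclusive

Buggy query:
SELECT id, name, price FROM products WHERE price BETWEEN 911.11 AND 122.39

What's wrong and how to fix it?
Bug: The bounds are reversed; BETWEEN a AND b requires a <= b to match anything

Fix: Swap the bounds so the smaller value comes first

Corrected query:
SELECT id, name, price FROM products WHERE price BETWEEN 122.39 AND 911.11

Result:
id | name   | price 
---+--------+-------
1  | Sofa   | 692.34
4  | Gloves | 139.81
5  | Racket | 458.06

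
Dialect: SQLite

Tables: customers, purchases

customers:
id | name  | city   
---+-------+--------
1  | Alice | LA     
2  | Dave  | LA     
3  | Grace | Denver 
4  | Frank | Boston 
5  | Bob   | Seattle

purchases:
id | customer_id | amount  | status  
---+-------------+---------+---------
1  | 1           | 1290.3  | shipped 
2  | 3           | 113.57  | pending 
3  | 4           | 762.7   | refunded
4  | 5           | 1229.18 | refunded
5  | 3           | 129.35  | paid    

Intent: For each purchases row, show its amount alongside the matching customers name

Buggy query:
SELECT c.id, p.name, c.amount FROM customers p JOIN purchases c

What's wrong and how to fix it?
Bug: JOIN with no ON clause produces a cartesian product; every purchases row pairs with every customers row

Fix: Specify the join condition linking the foreign key to the parent id

Corrected query:
SELECT c.id, p.name, c.amount FROM customers p JOIN purchases c ON c.customer_id = p.id

Result:
id | name  | amount 
---+-------+--------
1  | Alice | 1290.3 
2  | Grace | 113.57 
3  | Frank | 762.7  
4  | Bob   | 1229.18
5  | Grace | 129.35 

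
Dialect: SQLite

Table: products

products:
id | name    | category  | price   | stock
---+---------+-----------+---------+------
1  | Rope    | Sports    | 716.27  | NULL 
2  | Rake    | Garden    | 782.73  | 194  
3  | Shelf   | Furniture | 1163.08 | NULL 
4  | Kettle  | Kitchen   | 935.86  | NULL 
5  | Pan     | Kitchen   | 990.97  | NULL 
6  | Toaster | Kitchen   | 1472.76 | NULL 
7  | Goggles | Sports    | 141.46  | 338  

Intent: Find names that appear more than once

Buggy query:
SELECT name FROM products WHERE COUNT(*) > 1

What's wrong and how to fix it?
Bug: WHERE can't reference COUNT(*); aggregates are computed after WHERE

Fix: Group first, then use HAVING for the count condition

Corrected query:
SELECT name FROM products GROUP BY name HAVING COUNT(*) > 1

Result:
(no rows)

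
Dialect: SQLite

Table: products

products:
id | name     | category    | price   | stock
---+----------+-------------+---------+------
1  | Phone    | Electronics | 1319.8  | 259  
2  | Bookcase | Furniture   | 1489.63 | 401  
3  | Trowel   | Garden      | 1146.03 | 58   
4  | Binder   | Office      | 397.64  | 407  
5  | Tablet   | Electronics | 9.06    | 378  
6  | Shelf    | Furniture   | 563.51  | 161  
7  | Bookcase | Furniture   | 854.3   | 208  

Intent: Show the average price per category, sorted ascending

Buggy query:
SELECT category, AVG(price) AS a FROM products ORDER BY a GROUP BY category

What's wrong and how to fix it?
Bug: ORDER BY appears before GROUP BY; SQL clause order requires GROUP BY first

Fix: Move ORDER BY to the end, after GROUP BY

Corrected query:
SELECT category, AVG(price) AS a FROM products GROUP BY category ORDER BY a

Result:
category    | a         
------------+-----------
Office      | 397.64    
Electronics | 664.43    
Furniture   | 969.146667
Garden      | 1146.03   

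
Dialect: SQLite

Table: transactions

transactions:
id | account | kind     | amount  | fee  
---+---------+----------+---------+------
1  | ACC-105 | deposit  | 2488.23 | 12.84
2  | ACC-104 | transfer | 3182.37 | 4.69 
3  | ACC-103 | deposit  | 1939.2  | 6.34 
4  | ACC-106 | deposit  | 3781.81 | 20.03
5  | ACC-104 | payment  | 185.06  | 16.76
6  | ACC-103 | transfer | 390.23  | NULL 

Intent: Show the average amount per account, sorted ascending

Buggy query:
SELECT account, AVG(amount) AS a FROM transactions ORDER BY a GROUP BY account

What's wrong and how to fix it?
Bug: ORDER BY appears before GROUP BY; SQL clause order requires GROUP BY first

Fix: Move ORDER BY to the end, after GROUP BY

Corrected query:
SELECT account, AVG(amount) AS a FROM transactions GROUP BY account ORDER BY a

Result:
account | a       
--------+---------
ACC-103 | 1164.715
ACC-104 | 1683.715
ACC-105 | 2488.23 
ACC-106 | 3781.81 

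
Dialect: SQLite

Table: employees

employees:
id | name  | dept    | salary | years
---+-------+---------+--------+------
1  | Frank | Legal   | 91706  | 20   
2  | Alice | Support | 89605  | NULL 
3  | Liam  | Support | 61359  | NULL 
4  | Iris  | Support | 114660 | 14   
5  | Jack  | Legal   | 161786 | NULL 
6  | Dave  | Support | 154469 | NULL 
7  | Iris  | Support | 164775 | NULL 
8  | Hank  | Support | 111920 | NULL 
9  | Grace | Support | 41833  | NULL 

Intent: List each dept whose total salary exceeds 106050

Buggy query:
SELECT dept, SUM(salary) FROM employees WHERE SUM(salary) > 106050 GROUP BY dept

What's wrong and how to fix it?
Bug: WHERE runs before GROUP BY, so aggregates aren't available there

Fix: Use HAVING (which filters groups after aggregation) instead of WHERE

Corrected query:
SELECT dept, SUM(salary) FROM employees GROUP BY dept HAVING SUM(salary) > 106050

Result:
dept    | SUM(salary)
--------+------------
Legal   | 253492     
Support | 738621     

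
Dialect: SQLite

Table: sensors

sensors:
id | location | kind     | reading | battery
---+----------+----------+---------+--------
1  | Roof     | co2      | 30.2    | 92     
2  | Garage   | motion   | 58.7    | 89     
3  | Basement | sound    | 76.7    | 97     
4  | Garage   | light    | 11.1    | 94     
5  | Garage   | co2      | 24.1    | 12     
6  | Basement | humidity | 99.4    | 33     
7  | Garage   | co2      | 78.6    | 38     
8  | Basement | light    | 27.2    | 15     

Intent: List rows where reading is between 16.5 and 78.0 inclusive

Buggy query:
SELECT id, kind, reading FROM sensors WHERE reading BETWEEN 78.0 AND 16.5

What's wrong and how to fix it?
Bug: The bounds are reversed; BETWEEN a AND b requires a <= b to match anything

Fix: Swap the bounds so the smaller value comes first

Corrected query:
SELECT id, kind, reading FROM sensors WHERE reading BETWEEN 16.5 AND 78.0

Result:
id | kind   | reading
---+--------+--------
1  | co2    | 30.2   
2  | motion | 58.7   
3  | sound  | 76.7   
5  | co2    | 24.1   
8  | light  | 27.2   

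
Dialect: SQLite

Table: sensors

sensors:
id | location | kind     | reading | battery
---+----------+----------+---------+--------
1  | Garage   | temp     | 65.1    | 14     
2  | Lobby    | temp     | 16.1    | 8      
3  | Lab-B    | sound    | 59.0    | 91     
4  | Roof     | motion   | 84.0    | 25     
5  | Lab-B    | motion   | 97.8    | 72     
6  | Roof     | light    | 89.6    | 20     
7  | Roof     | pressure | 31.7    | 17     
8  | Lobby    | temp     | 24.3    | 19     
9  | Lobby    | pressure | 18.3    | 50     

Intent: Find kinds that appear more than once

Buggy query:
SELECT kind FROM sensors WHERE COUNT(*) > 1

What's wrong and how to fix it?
Bug: WHERE can't reference COUNT(*); aggregates are computed after WHERE

Fix: Group first, then use HAVING for the count condition

Corrected query:
SELECT kind FROM sensors GROUP BY kind HAVING COUNT(*) > 1

Result:
kind    
--------
motion  
pressure
temp    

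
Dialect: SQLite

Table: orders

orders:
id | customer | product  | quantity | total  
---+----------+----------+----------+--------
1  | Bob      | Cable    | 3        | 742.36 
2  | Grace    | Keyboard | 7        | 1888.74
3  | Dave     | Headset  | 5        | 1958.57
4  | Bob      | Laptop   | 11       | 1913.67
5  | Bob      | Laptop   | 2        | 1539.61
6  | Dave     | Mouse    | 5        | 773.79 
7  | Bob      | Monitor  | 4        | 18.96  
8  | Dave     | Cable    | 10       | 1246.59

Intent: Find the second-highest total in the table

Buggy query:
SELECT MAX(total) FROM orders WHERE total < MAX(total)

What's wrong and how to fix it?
Bug: The inner MAX is an aggregate inside WHERE, which is not allowed

Fix: Compute the overall MAX in a subquery, then take MAX of rows below it

Corrected query:
SELECT MAX(total) FROM orders WHERE total < (SELECT MAX(total) FROM orders)

Result:
MAX(total)
----------
1913.67   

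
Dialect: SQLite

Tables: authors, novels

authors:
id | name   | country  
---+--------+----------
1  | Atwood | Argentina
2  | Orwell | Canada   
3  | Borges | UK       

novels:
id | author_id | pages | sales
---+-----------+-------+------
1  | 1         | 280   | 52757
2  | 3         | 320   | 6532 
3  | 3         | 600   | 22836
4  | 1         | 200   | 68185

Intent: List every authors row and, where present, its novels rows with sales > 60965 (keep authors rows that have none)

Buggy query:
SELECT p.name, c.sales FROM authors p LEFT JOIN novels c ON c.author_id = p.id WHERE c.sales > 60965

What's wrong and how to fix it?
Bug: Filtering c.sales in WHERE discards the NULL rows produced by LEFT JOIN, turning it into an inner join

Fix: Put 'c.sales > 60965' in the JOIN's ON clause instead of WHERE

Corrected query:
SELECT p.name, c.sales FROM authors p LEFT JOIN novels c ON c.author_id = p.id AND c.sales > 60965

Result:
name   | sales
-------+------
Atwood | 68185
Orwell | NULL 
Borges | NULL 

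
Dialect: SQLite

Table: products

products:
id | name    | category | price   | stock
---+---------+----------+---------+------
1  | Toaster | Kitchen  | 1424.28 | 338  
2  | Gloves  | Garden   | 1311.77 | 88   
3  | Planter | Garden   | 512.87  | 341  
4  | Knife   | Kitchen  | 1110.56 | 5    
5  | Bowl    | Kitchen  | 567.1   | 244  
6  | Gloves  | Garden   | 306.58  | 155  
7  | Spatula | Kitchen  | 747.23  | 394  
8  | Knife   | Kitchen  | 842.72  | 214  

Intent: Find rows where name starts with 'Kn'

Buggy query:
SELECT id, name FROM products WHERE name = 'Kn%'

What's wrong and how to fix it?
Bug: Wildcards only work with LIKE; '=' treats '%' as a literal character

Fix: Replace '=' with LIKE so 'Kn%' is treated as a pattern

Corrected query:
SELECT id, name FROM products WHERE name LIKE 'Kn%'

Result:
id | name 
---+------
4  | Knife
8  | Knife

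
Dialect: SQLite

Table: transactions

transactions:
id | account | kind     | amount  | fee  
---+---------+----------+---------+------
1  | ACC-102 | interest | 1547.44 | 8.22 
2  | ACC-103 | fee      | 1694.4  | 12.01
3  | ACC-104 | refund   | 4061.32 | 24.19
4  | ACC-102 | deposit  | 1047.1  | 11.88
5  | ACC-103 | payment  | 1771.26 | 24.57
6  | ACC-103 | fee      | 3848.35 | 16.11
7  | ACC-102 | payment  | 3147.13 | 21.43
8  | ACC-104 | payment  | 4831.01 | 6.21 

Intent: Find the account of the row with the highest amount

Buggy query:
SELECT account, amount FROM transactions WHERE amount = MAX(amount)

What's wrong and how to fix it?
Bug: WHERE is evaluated per row; an aggregate over the whole table isn't defined there

Fix: Wrap MAX in a scalar subquery so WHERE compares against a single value

Corrected query:
SELECT account, amount FROM transactions WHERE amount = (SELECT MAX(amount) FROM transactions)

Result:
account | amount 
--------+--------
ACC-104 | 4831.01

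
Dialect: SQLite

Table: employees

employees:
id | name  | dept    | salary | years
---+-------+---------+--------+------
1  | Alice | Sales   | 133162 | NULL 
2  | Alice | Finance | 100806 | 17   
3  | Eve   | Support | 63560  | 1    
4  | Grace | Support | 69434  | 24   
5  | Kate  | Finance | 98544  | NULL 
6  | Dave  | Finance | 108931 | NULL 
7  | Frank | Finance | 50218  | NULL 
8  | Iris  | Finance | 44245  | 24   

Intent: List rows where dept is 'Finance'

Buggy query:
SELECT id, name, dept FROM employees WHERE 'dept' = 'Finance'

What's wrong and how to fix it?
Bug: 'dept' in single quotes is a string literal, not the column; the comparison is literal-vs-literal and never true

Fix: Remove the quotes around the column name (or use double quotes for an identifier)

Corrected query:
SELECT id, name, dept FROM employees WHERE dept = 'Finance'

Result:
id | name  | dept   
---+-------+--------
2  | Alice | Finance
5  | Kate  | Finance
6  | Dave  | Finance
7  | Frank | Finance
8  | Iris  | Finance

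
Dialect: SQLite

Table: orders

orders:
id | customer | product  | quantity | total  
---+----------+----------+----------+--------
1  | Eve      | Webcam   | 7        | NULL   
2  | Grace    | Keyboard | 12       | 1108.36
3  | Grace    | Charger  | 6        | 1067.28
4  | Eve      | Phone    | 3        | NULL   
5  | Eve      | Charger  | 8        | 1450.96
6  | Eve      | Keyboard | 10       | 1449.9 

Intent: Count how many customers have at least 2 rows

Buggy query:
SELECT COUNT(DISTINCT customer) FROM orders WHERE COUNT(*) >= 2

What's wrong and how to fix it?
Bug: WHERE filters individual rows, not groups, so a group-level COUNT is invalid there

Fix: Group first with HAVING COUNT(*) >= 2, then COUNT the resulting groups

Corrected query:
SELECT COUNT(*) FROM (SELECT customer FROM orders GROUP BY customer HAVING COUNT(*) >= 2)

Result:
COUNT(*)
--------
2       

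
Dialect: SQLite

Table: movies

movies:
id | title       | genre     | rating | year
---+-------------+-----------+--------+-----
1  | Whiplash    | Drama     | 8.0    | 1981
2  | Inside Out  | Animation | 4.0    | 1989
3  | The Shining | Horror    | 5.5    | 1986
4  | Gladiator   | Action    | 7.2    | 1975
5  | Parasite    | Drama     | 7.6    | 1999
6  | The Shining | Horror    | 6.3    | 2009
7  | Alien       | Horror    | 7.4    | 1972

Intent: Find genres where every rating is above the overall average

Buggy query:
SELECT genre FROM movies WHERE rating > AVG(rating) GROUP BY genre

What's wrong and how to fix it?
Bug: AVG() is an aggregate; it can't sit directly in WHERE

Fix: Use a subquery for AVG and a HAVING MIN(...) filter so the condition holds for every row in the group

Corrected query:
SELECT genre FROM movies GROUP BY genre HAVING MIN(rating) > (SELECT AVG(rating) FROM movies)

Result:
genre 
------
Action
Drama 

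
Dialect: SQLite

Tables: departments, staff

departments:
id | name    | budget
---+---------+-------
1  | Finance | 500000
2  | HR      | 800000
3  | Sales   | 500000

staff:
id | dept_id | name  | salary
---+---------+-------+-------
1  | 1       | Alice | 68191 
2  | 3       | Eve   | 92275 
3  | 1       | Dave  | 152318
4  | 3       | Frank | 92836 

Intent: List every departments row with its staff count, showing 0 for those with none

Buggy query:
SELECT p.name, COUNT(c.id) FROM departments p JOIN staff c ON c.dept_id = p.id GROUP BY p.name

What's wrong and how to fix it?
Bug: INNER JOIN drops departments rows that have no matching staff rows

Fix: Switch to LEFT JOIN to retain unmatched parent rows

Corrected query:
SELECT p.name, COUNT(c.id) FROM departments p LEFT JOIN staff c ON c.dept_id = p.id GROUP BY p.name

Result:
name    | COUNT(c.id)
--------+------------
Finance | 2          
HR      | 0          
Sales   | 2          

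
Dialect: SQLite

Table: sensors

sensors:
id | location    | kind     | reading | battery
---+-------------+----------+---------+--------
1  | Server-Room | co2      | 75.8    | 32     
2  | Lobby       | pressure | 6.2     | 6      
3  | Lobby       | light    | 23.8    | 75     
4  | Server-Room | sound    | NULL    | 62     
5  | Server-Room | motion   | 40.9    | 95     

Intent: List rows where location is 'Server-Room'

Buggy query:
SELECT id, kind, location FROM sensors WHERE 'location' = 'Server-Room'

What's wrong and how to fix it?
Bug: 'location' in single quotes is a string literal, not the column; the comparison is literal-vs-literal and never true

Fix: Reference the column as location without single quotes

Corrected query:
SELECT id, kind, location FROM sensors WHERE location = 'Server-Room'

Result:
id | kind   | location   
---+--------+------------
1  | co2    | Server-Room
4  | sound  | Server-Room
5  | motion | Server-Room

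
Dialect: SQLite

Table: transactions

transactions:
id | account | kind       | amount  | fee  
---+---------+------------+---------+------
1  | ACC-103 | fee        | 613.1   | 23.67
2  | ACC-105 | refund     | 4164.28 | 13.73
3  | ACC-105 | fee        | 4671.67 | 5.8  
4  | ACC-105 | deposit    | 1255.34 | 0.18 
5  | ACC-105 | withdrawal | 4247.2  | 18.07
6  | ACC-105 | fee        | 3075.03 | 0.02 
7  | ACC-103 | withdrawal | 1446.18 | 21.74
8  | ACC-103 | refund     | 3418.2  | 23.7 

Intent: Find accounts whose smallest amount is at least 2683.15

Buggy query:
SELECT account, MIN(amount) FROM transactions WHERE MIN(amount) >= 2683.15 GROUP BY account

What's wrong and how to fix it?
Bug: Aggregates like MIN are computed per group after WHERE runs

Fix: Use HAVING for the per-group MIN condition

Corrected query:
SELECT account, MIN(amount) FROM transactions GROUP BY account HAVING MIN(amount) >= 2683.15

Result:
(no rows)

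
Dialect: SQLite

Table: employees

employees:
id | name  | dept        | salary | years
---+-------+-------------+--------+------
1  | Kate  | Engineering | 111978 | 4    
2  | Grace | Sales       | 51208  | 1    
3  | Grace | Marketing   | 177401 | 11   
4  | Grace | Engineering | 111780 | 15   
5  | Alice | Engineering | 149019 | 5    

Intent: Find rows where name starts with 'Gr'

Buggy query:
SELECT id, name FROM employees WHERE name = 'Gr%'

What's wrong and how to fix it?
Bug: '=' compares the literal string including the % character; pattern matching needs LIKE

Fix: Replace '=' with LIKE so 'Gr%' is treated as a pattern

Corrected query:
SELECT id, name FROM employees WHERE name LIKE 'Gr%'

Result:
id | name 
---+------
2  | Grace
3  | Grace
4  | Grace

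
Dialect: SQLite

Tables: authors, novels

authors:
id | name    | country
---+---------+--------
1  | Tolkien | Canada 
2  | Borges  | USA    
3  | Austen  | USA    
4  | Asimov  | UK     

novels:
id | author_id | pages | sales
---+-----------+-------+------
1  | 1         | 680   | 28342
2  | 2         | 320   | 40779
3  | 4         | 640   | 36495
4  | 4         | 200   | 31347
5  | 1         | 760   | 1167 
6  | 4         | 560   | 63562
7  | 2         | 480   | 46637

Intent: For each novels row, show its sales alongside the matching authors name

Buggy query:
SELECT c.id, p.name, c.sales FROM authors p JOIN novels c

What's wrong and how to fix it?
Bug: JOIN with no ON clause produces a cartesian product; every novels row pairs with every authors row

Fix: Specify the join condition linking the foreign key to the parent id

Corrected query:
SELECT c.id, p.name, c.sales FROM authors p JOIN novels c ON c.author_id = p.id

Result:
id | name    | sales
---+---------+------
1  | Tolkien | 28342
2  | Borges  | 40779
3  | Asimov  | 36495
4  | Asimov  | 31347
5  | Tolkien | 1167 
6  | Asimov  | 63562
7  | Borges  | 46637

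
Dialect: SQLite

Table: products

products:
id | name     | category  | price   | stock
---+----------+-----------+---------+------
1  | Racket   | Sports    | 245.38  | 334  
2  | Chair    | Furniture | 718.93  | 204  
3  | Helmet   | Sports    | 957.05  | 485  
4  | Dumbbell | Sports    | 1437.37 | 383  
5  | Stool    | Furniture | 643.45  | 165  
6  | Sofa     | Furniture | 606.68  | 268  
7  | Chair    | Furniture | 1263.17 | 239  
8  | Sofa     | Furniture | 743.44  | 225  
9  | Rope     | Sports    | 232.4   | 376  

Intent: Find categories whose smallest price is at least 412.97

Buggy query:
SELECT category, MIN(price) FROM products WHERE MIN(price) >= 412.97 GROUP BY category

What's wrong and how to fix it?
Bug: Aggregates like MIN are computed per group after WHERE runs

Fix: Use HAVING for the per-group MIN condition

Corrected query:
SELECT category, MIN(price) FROM products GROUP BY category HAVING MIN(price) >= 412.97

Result:
category  | MIN(price)
----------+-----------
Furniture | 606.68    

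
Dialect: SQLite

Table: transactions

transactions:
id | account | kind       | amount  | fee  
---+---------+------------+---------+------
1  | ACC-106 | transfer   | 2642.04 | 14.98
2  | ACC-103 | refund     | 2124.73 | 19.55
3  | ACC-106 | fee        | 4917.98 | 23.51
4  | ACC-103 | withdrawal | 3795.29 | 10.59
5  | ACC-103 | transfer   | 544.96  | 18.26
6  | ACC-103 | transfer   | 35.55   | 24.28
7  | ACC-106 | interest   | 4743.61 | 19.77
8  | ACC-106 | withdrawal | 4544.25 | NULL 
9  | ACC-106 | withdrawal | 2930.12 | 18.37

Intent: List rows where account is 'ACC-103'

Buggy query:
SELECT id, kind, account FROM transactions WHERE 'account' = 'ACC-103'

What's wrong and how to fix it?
Bug: Single quotes denote string literals in SQL; the column name is being compared as a constant string

Fix: Reference the column as account without single quotes

Corrected query:
SELECT id, kind, account FROM transactions WHERE account = 'ACC-103'

Result:
id | kind       | account
---+------------+--------
2  | refund     | ACC-103
4  | withdrawal | ACC-103
5  | transfer   | ACC-103
6  | transfer   | ACC-103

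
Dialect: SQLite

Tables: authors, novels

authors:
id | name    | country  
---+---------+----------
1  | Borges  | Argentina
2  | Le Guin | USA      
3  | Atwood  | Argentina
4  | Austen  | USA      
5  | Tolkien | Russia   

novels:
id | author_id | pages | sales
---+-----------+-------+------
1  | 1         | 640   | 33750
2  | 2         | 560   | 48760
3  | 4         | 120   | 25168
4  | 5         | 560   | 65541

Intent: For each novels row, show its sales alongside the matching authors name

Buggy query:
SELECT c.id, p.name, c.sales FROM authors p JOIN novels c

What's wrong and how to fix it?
Bug: Missing join condition: each novels row is matched to all authors rows instead of just its own

Fix: Add ON c.author_id = p.id to the JOIN

Corrected query:
SELECT c.id, p.name, c.sales FROM authors p JOIN novels c ON c.author_id = p.id

Result:
id | name    | sales
---+---------+------
1  | Borges  | 33750
2  | Le Guin | 48760
3  | Austen  | 25168
4  | Tolkien | 65541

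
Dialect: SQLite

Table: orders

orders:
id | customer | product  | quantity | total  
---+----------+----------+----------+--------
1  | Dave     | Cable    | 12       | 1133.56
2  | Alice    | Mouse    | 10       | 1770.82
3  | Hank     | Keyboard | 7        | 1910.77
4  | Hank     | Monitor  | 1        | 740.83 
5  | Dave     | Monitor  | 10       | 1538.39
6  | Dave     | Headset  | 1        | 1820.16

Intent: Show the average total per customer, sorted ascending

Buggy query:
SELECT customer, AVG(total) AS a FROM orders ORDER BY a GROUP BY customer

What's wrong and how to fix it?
Bug: GROUP BY must precede ORDER BY

Fix: Move ORDER BY to the end, after GROUP BY

Corrected query:
SELECT customer, AVG(total) AS a FROM orders GROUP BY customer ORDER BY a

Result:
customer | a      
---------+--------
Hank     | 1325.8 
Dave     | 1497.37
Alice    | 1770.82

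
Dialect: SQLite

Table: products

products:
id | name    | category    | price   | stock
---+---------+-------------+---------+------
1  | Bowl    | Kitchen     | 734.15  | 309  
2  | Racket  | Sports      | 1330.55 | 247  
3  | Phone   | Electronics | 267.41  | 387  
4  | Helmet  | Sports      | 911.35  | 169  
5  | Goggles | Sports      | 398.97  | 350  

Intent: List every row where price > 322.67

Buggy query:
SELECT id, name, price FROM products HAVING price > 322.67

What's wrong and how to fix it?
Bug: This is a non-aggregate query (no GROUP BY, no aggregates), so in SQLite the HAVING clause is invalid here; a row-level condition belongs in WHERE

Fix: Use WHERE for row-level filtering

Corrected query:
SELECT id, name, price FROM products WHERE price > 322.67

Result:
id | name    | price  
---+---------+--------
1  | Bowl    | 734.15 
2  | Racket  | 1330.55
4  | Helmet  | 911.35 
5  | Goggles | 398.97 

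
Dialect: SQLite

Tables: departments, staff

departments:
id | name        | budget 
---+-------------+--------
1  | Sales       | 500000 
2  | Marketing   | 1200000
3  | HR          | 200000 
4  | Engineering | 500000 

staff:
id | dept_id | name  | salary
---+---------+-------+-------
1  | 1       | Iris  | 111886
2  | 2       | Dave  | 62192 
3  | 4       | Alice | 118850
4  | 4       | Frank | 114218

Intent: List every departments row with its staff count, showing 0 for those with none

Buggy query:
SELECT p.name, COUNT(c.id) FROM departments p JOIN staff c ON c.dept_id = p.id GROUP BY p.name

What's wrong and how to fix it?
Bug: An inner join excludes parents with zero children

Fix: Switch to LEFT JOIN to retain unmatched parent rows

Corrected query:
SELECT p.name, COUNT(c.id) FROM departments p LEFT JOIN staff c ON c.dept_id = p.id GROUP BY p.name

Result:
name        | COUNT(c.id)
------------+------------
Engineering | 2          
HR          | 0          
Marketing   | 1          
Sales       | 1          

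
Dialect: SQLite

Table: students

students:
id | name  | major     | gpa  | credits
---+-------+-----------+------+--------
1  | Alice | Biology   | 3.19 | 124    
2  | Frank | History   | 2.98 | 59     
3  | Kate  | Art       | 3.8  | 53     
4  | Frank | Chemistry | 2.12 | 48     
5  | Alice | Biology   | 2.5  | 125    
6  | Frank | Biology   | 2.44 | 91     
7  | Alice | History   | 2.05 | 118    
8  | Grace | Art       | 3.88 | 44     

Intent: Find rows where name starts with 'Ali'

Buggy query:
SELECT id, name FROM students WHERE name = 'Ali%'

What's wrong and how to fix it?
Bug: Wildcards only work with LIKE; '=' treats '%' as a literal character

Fix: Use LIKE for wildcard pattern matching

Corrected query:
SELECT id, name FROM students WHERE name LIKE 'Ali%'

Result:
id | name 
---+------
1  | Alice
5  | Alice
7  | Alice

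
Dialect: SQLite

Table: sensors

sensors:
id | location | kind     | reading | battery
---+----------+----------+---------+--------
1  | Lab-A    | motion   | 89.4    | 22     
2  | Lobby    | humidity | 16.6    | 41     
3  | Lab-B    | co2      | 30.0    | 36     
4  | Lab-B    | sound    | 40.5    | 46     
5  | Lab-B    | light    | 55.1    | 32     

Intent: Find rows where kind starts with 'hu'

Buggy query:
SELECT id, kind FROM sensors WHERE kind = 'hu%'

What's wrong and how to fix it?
Bug: Wildcards only work with LIKE; '=' treats '%' as a literal character

Fix: Replace '=' with LIKE so 'hu%' is treated as a pattern

Corrected query:
SELECT id, kind FROM sensors WHERE kind LIKE 'hu%'

Result:
id | kind    
---+---------
2  | humidity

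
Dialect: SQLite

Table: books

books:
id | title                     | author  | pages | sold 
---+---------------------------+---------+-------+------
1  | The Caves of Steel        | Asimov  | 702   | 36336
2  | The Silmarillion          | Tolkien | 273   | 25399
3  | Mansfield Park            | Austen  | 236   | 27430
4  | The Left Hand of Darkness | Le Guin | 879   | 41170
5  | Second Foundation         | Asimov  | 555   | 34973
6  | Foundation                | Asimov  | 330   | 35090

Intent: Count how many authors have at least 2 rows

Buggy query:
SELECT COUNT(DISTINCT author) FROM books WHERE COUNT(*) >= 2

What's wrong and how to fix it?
Bug: WHERE filters individual rows, not groups, so a group-level COUNT is invalid there

Fix: Use a subquery that GROUPs and filters with HAVING, then count its rows

Corrected query:
SELECT COUNT(*) FROM (SELECT author FROM books GROUP BY author HAVING COUNT(*) >= 2)

Result:
COUNT(*)
--------
1       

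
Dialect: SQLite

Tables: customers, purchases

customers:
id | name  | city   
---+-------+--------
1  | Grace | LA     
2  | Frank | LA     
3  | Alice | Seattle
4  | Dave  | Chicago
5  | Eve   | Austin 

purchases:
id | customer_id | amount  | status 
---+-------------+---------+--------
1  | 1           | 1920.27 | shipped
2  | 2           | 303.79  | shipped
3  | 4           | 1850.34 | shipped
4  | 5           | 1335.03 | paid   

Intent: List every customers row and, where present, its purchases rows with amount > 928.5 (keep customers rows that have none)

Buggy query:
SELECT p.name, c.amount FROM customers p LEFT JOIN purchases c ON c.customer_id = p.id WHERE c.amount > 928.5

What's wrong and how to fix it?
Bug: Filtering c.amount in WHERE discards the NULL rows produced by LEFT JOIN, turning it into an inner join

Fix: Put 'c.amount > 928.5' in the JOIN's ON clause instead of WHERE

Corrected query:
SELECT p.name, c.amount FROM customers p LEFT JOIN purchases c ON c.customer_id = p.id AND c.amount > 928.5

Result:
name  | amount 
------+--------
Grace | 1920.27
Frank | NULL   
Alice | NULL   
Dave  | 1850.34
Eve   | 1335.03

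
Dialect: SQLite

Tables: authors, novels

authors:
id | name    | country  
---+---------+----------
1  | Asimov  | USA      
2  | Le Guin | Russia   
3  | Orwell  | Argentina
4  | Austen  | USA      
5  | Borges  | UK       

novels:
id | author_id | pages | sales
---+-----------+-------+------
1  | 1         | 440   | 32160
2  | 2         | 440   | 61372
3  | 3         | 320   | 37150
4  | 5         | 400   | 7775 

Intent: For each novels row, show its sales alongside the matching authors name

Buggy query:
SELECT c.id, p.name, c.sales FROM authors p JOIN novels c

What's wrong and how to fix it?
Bug: Missing join condition: each novels row is matched to all authors rows instead of just its own

Fix: Add ON c.author_id = p.id to the JOIN

Corrected query:
SELECT c.id, p.name, c.sales FROM authors p JOIN novels c ON c.author_id = p.id

Result:
id | name    | sales
---+---------+------
1  | Asimov  | 32160
2  | Le Guin | 61372
3  | Orwell  | 37150
4  | Borges  | 7775 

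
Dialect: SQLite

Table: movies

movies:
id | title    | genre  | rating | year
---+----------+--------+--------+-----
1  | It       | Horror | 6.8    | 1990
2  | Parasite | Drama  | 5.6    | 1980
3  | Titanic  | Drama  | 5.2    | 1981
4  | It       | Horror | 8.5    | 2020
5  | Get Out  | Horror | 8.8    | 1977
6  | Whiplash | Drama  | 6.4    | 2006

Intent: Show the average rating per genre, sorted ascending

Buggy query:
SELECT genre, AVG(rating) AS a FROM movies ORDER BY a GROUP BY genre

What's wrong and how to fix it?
Bug: ORDER BY appears before GROUP BY; SQL clause order requires GROUP BY first

Fix: Move ORDER BY to the end, after GROUP BY

Corrected query:
SELECT genre, AVG(rating) AS a FROM movies GROUP BY genre ORDER BY a

Result:
genre  | a       
-------+---------
Drama  | 5.733333
Horror | 8.033333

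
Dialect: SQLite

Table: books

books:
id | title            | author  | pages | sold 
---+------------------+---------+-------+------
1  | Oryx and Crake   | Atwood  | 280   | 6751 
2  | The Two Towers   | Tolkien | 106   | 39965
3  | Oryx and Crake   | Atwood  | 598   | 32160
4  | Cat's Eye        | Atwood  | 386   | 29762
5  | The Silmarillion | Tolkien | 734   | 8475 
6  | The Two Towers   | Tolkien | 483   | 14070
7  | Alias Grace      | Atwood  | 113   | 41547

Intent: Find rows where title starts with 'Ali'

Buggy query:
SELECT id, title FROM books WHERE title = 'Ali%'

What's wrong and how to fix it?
Bug: '=' compares the literal string including the % character; pattern matching needs LIKE

Fix: Replace '=' with LIKE so 'Ali%' is treated as a pattern

Corrected query:
SELECT id, title FROM books WHERE title LIKE 'Ali%'

Result:
id | title      
---+------------
7  | Alias Grace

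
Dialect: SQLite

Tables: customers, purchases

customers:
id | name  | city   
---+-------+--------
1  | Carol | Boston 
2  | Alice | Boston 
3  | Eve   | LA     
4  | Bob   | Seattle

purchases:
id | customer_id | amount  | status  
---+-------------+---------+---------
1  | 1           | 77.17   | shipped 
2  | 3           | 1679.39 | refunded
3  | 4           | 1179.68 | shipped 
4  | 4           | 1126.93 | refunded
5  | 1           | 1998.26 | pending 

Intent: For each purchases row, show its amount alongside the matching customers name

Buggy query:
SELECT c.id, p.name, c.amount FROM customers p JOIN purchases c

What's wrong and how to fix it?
Bug: Missing join condition: each purchases row is matched to all customers rows instead of just its own

Fix: Add ON c.customer_id = p.id to the JOIN

Corrected query:
SELECT c.id, p.name, c.amount FROM customers p JOIN purchases c ON c.customer_id = p.id

Result:
id | name  | amount 
---+-------+--------
1  | Carol | 77.17  
2  | Eve   | 1679.39
3  | Bob   | 1179.68
4  | Bob   | 1126.93
5  | Carol | 1998.26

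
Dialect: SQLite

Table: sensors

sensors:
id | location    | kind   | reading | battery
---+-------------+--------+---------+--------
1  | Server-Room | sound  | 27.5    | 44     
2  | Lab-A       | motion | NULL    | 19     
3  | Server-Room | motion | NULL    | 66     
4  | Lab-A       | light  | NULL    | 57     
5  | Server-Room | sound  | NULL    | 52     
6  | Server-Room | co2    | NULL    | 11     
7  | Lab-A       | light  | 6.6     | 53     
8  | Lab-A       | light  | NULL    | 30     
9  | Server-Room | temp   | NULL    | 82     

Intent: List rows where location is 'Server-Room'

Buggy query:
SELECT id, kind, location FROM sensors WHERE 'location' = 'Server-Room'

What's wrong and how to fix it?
Bug: Single quotes denote string literals in SQL; the column name is being compared as a constant string

Fix: Remove the quotes around the column name (or use double quotes for an identifier)

Corrected query:
SELECT id, kind, location FROM sensors WHERE location = 'Server-Room'

Result:
id | kind   | location   
---+--------+------------
1  | sound  | Server-Room
3  | motion | Server-Room
5  | sound  | Server-Room
6  | co2    | Server-Room
9  | temp   | Server-Room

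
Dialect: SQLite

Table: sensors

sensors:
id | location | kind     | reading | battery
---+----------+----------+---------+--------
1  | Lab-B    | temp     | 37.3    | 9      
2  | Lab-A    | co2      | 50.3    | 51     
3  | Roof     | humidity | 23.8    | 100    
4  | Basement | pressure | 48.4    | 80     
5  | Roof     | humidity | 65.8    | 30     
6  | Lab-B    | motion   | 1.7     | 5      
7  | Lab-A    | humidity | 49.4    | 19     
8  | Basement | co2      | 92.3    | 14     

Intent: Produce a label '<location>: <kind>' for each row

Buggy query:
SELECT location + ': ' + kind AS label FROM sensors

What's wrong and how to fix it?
Bug: '+' is numeric addition; on text columns SQLite converts them to 0 instead of concatenating

Fix: Use the || operator for string concatenation

Corrected query:
SELECT location || ': ' || kind AS label FROM sensors

Result:
label             
------------------
Lab-B: temp       
Lab-A: co2        
Roof: humidity    
Basement: pressure
Roof: humidity    
Lab-B: motion     
Lab-A: humidity   
Basement: co2     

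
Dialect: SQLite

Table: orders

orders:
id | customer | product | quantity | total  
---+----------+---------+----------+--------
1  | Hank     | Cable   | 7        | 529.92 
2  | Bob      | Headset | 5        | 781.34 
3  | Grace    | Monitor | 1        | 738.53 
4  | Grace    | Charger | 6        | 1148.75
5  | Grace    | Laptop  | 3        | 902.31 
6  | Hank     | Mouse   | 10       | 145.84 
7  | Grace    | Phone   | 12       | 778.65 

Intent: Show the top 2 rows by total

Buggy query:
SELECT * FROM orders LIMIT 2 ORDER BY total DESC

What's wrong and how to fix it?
Bug: ORDER BY cannot follow LIMIT; LIMIT is the final clause

Fix: Swap the clauses: ORDER BY first, then LIMIT

Corrected query:
SELECT * FROM orders ORDER BY total DESC LIMIT 2

Result:
id | customer | product | quantity | total  
---+----------+---------+----------+--------
4  | Grace    | Charger | 6        | 1148.75
5  | Grace    | Laptop  | 3        | 902.31 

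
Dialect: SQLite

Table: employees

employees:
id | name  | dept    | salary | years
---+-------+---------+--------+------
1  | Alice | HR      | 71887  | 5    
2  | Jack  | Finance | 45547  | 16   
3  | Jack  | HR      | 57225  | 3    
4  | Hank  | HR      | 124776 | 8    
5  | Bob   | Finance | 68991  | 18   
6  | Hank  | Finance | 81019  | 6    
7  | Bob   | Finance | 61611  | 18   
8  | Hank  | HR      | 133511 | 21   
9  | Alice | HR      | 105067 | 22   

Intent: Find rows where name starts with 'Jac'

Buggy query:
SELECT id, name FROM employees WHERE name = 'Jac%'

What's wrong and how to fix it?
Bug: '=' compares the literal string including the % character; pattern matching needs LIKE

Fix: Use LIKE for wildcard pattern matching

Corrected query:
SELECT id, name FROM employees WHERE name LIKE 'Jac%'

Result:
id | name
---+-----
2  | Jack
3  | Jack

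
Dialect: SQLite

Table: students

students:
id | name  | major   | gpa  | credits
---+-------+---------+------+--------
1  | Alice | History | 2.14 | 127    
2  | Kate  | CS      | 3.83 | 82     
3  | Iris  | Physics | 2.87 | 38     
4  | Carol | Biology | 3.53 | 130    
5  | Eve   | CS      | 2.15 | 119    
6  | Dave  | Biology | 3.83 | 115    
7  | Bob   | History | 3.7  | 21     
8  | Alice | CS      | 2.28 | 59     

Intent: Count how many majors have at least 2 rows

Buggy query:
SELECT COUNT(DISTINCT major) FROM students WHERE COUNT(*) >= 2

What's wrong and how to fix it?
Bug: WHERE filters individual rows, not groups, so a group-level COUNT is invalid there

Fix: Use a subquery that GROUPs and filters with HAVING, then count its rows

Corrected query:
SELECT COUNT(*) FROM (SELECT major FROM students GROUP BY major HAVING COUNT(*) >= 2)

Result:
COUNT(*)
--------
3       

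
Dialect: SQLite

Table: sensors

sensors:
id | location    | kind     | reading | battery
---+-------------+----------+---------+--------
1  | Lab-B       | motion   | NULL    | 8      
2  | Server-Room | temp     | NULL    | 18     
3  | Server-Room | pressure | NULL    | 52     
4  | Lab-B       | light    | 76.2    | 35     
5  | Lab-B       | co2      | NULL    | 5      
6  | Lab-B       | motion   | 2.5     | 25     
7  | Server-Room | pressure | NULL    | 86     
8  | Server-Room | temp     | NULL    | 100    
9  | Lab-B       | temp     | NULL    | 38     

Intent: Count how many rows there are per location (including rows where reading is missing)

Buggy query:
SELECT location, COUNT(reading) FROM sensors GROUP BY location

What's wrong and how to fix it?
Bug: COUNT(reading) skips NULLs, so groups with missing reading are undercounted

Fix: Replace COUNT(reading) with COUNT(*)

Corrected query:
SELECT location, COUNT(*) FROM sensors GROUP BY location

Result:
location    | COUNT(*)
------------+---------
Lab-B       | 5       
Server-Room | 4       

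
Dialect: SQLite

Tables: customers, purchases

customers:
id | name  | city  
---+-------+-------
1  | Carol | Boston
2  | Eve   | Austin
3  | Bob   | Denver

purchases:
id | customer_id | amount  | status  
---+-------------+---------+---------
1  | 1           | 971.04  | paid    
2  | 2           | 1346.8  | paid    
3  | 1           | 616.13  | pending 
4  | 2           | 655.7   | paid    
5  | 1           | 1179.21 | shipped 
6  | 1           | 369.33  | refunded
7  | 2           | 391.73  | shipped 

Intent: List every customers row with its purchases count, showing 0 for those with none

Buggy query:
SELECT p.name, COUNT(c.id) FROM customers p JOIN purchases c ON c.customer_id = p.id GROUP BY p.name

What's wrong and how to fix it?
Bug: An inner join excludes parents with zero children

Fix: Use LEFT JOIN so parents without children still appear (COUNT(c.id) gives 0)

Corrected query:
SELECT p.name, COUNT(c.id) FROM customers p LEFT JOIN purchases c ON c.customer_id = p.id GROUP BY p.name

Result:
name  | COUNT(c.id)
------+------------
Bob   | 0          
Carol | 4          
Eve   | 3          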